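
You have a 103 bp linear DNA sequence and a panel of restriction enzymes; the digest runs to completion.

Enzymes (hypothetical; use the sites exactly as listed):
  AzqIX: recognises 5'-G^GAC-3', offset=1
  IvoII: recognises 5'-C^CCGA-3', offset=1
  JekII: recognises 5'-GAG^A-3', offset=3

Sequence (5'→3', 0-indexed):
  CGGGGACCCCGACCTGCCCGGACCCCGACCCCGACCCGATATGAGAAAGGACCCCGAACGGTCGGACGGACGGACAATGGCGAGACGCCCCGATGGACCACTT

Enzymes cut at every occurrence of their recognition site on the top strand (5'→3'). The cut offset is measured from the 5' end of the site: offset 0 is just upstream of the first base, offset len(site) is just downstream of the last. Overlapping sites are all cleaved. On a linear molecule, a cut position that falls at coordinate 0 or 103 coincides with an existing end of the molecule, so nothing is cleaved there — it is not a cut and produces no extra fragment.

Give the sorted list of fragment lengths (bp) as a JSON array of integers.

Per-enzyme occurrences:
  AzqIX (GGAC, off=1): starts [3, 19, 48, 63, 67, 71, 94] → cuts [4, 20, 49, 64, 68, 72, 95]
  IvoII (CCCGA, off=1): starts [7, 23, 29, 34, 52, 88] → cuts [8, 24, 30, 35, 53, 89]
  JekII (GAGA, off=3): starts [42, 81] → cuts [45, 84]

Pooled cuts: [4, 8, 20, 24, 30, 35, 45, 49, 53, 64, 68, 72, 84, 89, 95]

Fragment lengths:
  [0,4): 4 bp
  [4,8): 4 bp
  [8,20): 12 bp
  [20,24): 4 bp
  [24,30): 6 bp
  [30,35): 5 bp
  [35,45): 10 bp
  [45,49): 4 bp
  [49,53): 4 bp
  [53,64): 11 bp
  [64,68): 4 bp
  [68,72): 4 bp
  [72,84): 12 bp
  [84,89): 5 bp
  [89,95): 6 bp
  [95,103): 8 bp

[4,4,4,4,4,4,4,5,5,6,6,8,10,11,12,12]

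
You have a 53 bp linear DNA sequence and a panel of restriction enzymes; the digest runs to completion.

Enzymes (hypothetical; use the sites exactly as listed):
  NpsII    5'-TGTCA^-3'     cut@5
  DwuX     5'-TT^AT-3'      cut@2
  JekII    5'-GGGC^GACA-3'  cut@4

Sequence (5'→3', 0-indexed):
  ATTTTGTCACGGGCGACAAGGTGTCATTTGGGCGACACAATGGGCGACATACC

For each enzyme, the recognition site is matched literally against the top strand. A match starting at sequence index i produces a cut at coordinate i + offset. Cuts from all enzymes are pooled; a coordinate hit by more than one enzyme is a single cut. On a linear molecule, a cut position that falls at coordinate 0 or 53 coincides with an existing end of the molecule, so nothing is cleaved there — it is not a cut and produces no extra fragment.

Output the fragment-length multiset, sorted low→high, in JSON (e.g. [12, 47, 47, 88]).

Per-enzyme occurrences:
  NpsII TGTCA/5: at [4, 21] ⇒ [9, 26]
  DwuX (TTAT, off=2): no sites
  JekII GGGCGACA/4: at [10, 29, 41] ⇒ [14, 33, 45]

Pooled cuts: [9, 14, 26, 33, 45]

Fragments:
  [0,9): 9 bp
  [9,14): 5 bp
  [14,26): 12 bp
  [26,33): 7 bp
  [33,45): 12 bp
  [45,53): 8 bp

[5,7,8,9,12,12]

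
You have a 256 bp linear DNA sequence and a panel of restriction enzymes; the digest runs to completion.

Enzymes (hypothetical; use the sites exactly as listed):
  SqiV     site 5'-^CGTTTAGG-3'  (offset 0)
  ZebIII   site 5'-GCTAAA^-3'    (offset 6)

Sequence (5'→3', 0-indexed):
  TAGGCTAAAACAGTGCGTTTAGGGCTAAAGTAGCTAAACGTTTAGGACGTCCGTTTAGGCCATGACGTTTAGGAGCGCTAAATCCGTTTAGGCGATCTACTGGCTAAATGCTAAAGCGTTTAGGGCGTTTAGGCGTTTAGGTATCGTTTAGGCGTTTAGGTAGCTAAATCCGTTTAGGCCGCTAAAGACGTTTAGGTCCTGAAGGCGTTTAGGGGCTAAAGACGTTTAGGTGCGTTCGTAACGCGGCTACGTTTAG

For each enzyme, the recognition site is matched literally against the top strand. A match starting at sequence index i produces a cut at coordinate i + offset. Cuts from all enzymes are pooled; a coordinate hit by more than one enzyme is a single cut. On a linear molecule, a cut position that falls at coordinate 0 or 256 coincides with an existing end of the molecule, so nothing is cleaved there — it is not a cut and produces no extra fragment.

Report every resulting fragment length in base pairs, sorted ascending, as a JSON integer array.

Per-enzyme occurrences:
  SqiV CGTTTAGG/0: at [15, 38, 51, 65, 84, 116, 125, 133, 144, 152, 170, 188, 205, 222] ⇒ [15, 38, 51, 65, 84, 116, 125, 133, 144, 152, 170, 188, 205, 222]
  ZebIII GCTAAA/6: at [3, 23, 32, 76, 102, 109, 162, 180, 214] ⇒ [9, 29, 38, 82, 108, 115, 168, 186, 220]

All cut coordinates (distinct, sorted): [9, 15, 29, 38, 51, 65, 82, 84, 108, 115, 116, 125, 133, 144, 152, 168, 170, 186, 188, 205, 220, 222]

Fragments:
  [0,9): 9 bp
  [9,15): 6 bp
  [15,29): 14 bp
  [29,38): 9 bp
  [38,51): 13 bp
  [51,65): 14 bp
  [65,82): 17 bp
  [82,84): 2 bp
  [84,108): 24 bp
  [108,115): 7 bp
  [115,116): 1 bp
  [116,125): 9 bp
  [125,133): 8 bp
  [133,144): 11 bp
  [144,152): 8 bp
  [152,168): 16 bp
  [168,170): 2 bp
  [170,186): 16 bp
  [186,188): 2 bp
  [188,205): 17 bp
  [205,220): 15 bp
  [220,222): 2 bp
  [222,256): 34 bp

[1,2,2,2,2,6,7,8,8,9,9,9,11,13,14,14,15,16,16,17,17,24,34]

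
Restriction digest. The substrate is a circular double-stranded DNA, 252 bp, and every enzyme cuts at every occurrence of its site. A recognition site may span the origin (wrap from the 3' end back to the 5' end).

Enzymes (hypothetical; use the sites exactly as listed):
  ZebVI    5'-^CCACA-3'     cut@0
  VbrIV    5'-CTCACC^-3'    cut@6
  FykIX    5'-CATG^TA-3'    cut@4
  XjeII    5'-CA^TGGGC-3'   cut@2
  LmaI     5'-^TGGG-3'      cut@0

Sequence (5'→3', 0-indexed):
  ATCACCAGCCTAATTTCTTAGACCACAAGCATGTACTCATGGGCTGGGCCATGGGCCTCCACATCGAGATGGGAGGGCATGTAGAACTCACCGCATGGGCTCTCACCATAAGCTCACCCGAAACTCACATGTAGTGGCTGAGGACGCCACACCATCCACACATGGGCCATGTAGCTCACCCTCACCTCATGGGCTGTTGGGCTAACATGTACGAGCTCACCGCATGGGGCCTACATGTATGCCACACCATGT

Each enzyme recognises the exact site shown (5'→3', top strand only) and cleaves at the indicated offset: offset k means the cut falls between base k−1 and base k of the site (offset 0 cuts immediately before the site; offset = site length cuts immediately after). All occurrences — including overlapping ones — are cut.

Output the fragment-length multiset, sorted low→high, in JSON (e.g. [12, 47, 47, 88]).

[3,3,3,4,5,6,6,7,7,7,8,9,9,9,10,11,11,11,11,12,12,12,12,13,13,15,23]

Scan for sites:
  ZebVI CCACA/0: at [22, 58, 146, 155, 241] ⇒ [22, 58, 146, 155, 241]
  VbrIV CTCACC/6: at [86, 101, 112, 174, 180, 215] ⇒ [92, 107, 118, 180, 186, 221]
  FykIX CATGTA/4: at [29, 77, 127, 167, 205, 233, 247] ⇒ [33, 81, 131, 171, 209, 237, 251]
  XjeII CATGGGC/2: at [37, 49, 93, 160, 187] ⇒ [39, 51, 95, 162, 189]
  LmaI TGGG/0: at [39, 44, 51, 69, 95, 162, 189, 197, 224] ⇒ [39, 44, 51, 69, 95, 162, 189, 197, 224]

All cut coordinates (distinct, sorted): [22, 33, 39, 44, 51, 58, 69, 81, 92, 95, 107, 118, 131, 146, 155, 162, 171, 180, 186, 189, 197, 209, 221, 224, 237, 241, 251]

Fragments:
  22→33: 11 bp
  33→39: 6 bp
  39→44: 5 bp
  44→51: 7 bp
  51→58: 7 bp
  58→69: 11 bp
  69→81: 12 bp
  81→92: 11 bp
  92→95: 3 bp
  95→107: 12 bp
  107→118: 11 bp
  118→131: 13 bp
  131→146: 15 bp
  146→155: 9 bp
  155→162: 7 bp
  162→171: 9 bp
  171→180: 9 bp
  180→186: 6 bp
  186→189: 3 bp
  189→197: 8 bp
  197→209: 12 bp
  209→221: 12 bp
  221→224: 3 bp
  224→237: 13 bp
  237→241: 4 bp
  241→251: 10 bp
  251→22 (wrap): 252-251+22 = 23 bp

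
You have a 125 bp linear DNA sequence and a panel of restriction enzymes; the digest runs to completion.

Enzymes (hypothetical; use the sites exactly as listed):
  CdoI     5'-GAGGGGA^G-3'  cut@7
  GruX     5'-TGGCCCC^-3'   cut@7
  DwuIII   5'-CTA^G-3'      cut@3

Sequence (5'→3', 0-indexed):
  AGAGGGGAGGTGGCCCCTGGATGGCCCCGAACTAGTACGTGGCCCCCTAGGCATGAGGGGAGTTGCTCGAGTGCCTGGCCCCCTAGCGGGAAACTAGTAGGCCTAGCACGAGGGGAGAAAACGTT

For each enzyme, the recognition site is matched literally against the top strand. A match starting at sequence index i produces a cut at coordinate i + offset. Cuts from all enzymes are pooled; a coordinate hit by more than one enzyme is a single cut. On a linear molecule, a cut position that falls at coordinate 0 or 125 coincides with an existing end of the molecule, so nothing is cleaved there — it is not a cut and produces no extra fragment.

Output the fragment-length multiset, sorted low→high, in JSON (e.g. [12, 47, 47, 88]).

Site scan:
  CdoI GAGGGGAG/7: at [1, 54, 109] ⇒ [8, 61, 116]
  GruX TGGCCCC/7: at [10, 21, 39, 75] ⇒ [17, 28, 46, 82]
  DwuIII CTAG/3: at [31, 46, 82, 93, 102] ⇒ [34, 49, 85, 96, 105]

All cut coordinates (distinct, sorted): [8, 17, 28, 34, 46, 49, 61, 82, 85, 96, 105, 116]

Fragment lengths:
  [0,8): 8 bp
  [8,17): 9 bp
  [17,28): 11 bp
  [28,34): 6 bp
  [34,46): 12 bp
  [46,49): 3 bp
  [49,61): 12 bp
  [61,82): 21 bp
  [82,85): 3 bp
  [85,96): 11 bp
  [96,105): 9 bp
  [105,116): 11 bp
  [116,125): 9 bp

[3,3,6,8,9,9,9,11,11,11,12,12,21]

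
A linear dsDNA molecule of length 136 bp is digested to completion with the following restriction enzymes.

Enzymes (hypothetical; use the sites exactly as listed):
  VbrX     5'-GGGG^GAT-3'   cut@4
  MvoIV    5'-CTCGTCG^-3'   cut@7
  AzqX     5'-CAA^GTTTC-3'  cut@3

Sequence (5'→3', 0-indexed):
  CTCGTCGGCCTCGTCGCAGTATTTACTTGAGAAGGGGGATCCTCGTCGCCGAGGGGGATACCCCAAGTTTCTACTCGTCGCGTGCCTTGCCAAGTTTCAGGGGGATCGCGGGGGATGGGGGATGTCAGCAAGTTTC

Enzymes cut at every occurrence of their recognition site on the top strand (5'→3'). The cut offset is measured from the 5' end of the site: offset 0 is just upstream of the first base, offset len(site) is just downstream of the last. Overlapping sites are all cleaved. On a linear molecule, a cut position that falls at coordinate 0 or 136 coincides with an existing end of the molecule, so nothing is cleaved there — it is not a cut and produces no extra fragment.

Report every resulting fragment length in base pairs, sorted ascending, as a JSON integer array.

[5,7,7,8,9,10,10,10,11,11,13,14,21]

Site scan:
  VbrX GGGGGAT/4: at [33, 52, 99, 109, 116] ⇒ [37, 56, 103, 113, 120]
  MvoIV CTCGTCG/7: at [0, 9, 41, 73] ⇒ [7, 16, 48, 80]
  AzqX CAAGTTTC/3: at [63, 90, 128] ⇒ [66, 93, 131]

All cut coordinates (distinct, sorted): [7, 16, 37, 48, 56, 66, 80, 93, 103, 113, 120, 131]

Fragment lengths:
  [0,7): 7 bp
  [7,16): 9 bp
  [16,37): 21 bp
  [37,48): 11 bp
  [48,56): 8 bp
  [56,66): 10 bp
  [66,80): 14 bp
  [80,93): 13 bp
  [93,103): 10 bp
  [103,113): 10 bp
  [113,120): 7 bp
  [120,131): 11 bp
  [131,136): 5 bp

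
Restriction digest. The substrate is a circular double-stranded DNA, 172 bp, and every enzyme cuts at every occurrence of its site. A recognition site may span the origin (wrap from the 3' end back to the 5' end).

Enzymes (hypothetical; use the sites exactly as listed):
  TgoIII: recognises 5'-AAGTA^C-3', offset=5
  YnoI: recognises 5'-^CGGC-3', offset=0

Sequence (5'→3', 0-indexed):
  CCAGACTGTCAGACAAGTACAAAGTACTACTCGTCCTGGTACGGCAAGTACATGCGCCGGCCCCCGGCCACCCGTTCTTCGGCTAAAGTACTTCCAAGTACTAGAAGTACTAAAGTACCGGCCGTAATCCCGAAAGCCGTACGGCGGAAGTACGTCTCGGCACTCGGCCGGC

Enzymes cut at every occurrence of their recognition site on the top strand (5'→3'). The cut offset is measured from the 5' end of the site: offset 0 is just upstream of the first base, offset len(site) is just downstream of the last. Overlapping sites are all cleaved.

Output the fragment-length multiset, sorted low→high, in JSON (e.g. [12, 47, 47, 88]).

Scan for sites:
  TgoIII (AAGTAC, off=5): starts [14, 21, 45, 85, 95, 104, 112, 147] → cuts [19, 26, 50, 90, 100, 109, 117, 152]
  YnoI (CGGC, off=0): starts [41, 57, 64, 79, 118, 141, 157, 164, 168] → cuts [41, 57, 64, 79, 118, 141, 157, 164, 168]

All cut coordinates (distinct, sorted): [19, 26, 41, 50, 57, 64, 79, 90, 100, 109, 117, 118, 141, 152, 157, 164, 168]

Fragments:
  19→26: 7 bp
  26→41: 15 bp
  41→50: 9 bp
  50→57: 7 bp
  57→64: 7 bp
  64→79: 15 bp
  79→90: 11 bp
  90→100: 10 bp
  100→109: 9 bp
  109→117: 8 bp
  117→118: 1 bp
  118→141: 23 bp
  141→152: 11 bp
  152→157: 5 bp
  157→164: 7 bp
  164→168: 4 bp
  168→19 (wrap): 172-168+19 = 23 bp

[1,4,5,7,7,7,7,8,9,9,10,11,11,15,15,23,23]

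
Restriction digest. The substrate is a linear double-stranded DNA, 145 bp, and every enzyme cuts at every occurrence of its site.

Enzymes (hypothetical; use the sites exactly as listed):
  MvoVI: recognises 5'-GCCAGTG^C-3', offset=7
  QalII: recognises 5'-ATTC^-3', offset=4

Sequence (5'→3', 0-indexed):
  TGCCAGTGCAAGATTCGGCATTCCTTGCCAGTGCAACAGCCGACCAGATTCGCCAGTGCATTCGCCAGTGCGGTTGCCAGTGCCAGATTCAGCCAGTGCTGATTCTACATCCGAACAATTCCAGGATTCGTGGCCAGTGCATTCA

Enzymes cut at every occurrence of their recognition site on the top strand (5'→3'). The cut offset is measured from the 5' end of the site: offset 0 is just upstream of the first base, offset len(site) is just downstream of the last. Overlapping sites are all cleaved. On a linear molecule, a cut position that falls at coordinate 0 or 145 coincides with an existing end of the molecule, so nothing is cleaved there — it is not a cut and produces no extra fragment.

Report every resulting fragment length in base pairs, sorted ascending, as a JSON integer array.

[1,5,5,7,7,7,7,8,8,8,8,8,10,10,12,16,18]

Scan for sites:
  MvoVI GCCAGTGC/7: at [1, 26, 51, 63, 75, 91, 132] ⇒ [8, 33, 58, 70, 82, 98, 139]
  QalII ATTC/4: at [12, 19, 47, 59, 86, 101, 117, 125, 140] ⇒ [16, 23, 51, 63, 90, 105, 121, 129, 144]

Pooled cuts: [8, 16, 23, 33, 51, 58, 63, 70, 82, 90, 98, 105, 121, 129, 139, 144]

Fragment lengths:
  [0,8): 8 bp
  [8,16): 8 bp
  [16,23): 7 bp
  [23,33): 10 bp
  [33,51): 18 bp
  [51,58): 7 bp
  [58,63): 5 bp
  [63,70): 7 bp
  [70,82): 12 bp
  [82,90): 8 bp
  [90,98): 8 bp
  [98,105): 7 bp
  [105,121): 16 bp
  [121,129): 8 bp
  [129,139): 10 bp
  [139,144): 5 bp
  [144,145): 1 bp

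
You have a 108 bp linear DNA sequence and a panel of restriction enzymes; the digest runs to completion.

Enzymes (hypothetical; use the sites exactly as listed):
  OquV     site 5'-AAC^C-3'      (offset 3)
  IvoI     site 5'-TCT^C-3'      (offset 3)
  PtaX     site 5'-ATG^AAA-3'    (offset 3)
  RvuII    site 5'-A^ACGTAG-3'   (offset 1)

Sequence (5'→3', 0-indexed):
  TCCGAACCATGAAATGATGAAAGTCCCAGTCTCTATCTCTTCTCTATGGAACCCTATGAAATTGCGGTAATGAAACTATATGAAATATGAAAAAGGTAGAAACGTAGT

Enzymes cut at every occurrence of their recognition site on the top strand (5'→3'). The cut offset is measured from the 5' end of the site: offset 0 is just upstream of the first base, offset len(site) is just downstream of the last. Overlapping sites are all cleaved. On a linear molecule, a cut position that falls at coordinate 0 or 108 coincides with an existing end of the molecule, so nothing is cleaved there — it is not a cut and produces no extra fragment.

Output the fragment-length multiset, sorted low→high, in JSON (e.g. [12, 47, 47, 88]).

Scan for sites:
  OquV (AACC, off=3): starts [4, 49] → cuts [7, 52]
  IvoI (TCTC, off=3): starts [29, 35, 40] → cuts [32, 38, 43]
  PtaX (ATGAAA, off=3): starts [8, 16, 55, 69, 79, 86] → cuts [11, 19, 58, 72, 82, 89]
  RvuII (AACGTAG, off=1): starts [100] → cuts [101]

All cut coordinates (distinct, sorted): [7, 11, 19, 32, 38, 43, 52, 58, 72, 82, 89, 101]

Fragment lengths:
  [0,7): 7 bp
  [7,11): 4 bp
  [11,19): 8 bp
  [19,32): 13 bp
  [32,38): 6 bp
  [38,43): 5 bp
  [43,52): 9 bp
  [52,58): 6 bp
  [58,72): 14 bp
  [72,82): 10 bp
  [82,89): 7 bp
  [89,101): 12 bp
  [101,108): 7 bp

[4,5,6,6,7,7,7,8,9,10,12,13,14]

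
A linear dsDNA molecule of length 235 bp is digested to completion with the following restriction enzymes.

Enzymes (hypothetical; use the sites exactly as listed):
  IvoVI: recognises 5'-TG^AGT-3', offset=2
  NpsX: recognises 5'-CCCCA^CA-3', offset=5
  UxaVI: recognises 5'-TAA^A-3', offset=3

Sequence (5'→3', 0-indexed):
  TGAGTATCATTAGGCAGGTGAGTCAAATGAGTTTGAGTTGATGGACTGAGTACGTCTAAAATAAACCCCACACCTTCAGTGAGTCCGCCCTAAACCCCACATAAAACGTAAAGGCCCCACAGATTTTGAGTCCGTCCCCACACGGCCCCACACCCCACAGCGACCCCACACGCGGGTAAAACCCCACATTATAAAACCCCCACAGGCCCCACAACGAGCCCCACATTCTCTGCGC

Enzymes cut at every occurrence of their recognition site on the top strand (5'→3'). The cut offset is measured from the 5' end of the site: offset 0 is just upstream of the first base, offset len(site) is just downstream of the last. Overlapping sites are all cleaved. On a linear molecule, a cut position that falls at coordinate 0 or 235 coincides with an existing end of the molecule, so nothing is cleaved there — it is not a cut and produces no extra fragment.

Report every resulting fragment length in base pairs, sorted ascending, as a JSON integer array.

[2,5,5,6,6,6,7,7,7,8,8,8,9,9,9,10,11,11,11,11,12,12,12,12,13,18]

Scan for sites:
  IvoVI (TGAGT, off=2): starts [0, 18, 27, 33, 46, 79, 126] → cuts [2, 20, 29, 35, 48, 81, 128]
  NpsX (CCCCACA, off=5): starts [65, 94, 114, 135, 145, 152, 163, 181, 197, 206, 218] → cuts [70, 99, 119, 140, 150, 157, 168, 186, 202, 211, 223]
  UxaVI (TAAA, off=3): starts [56, 61, 90, 101, 108, 176, 191] → cuts [59, 64, 93, 104, 111, 179, 194]

All cut coordinates (distinct, sorted): [2, 20, 29, 35, 48, 59, 64, 70, 81, 93, 99, 104, 111, 119, 128, 140, 150, 157, 168, 179, 186, 194, 202, 211, 223]

Fragments:
  [0,2): 2 bp
  [2,20): 18 bp
  [20,29): 9 bp
  [29,35): 6 bp
  [35,48): 13 bp
  [48,59): 11 bp
  [59,64): 5 bp
  [64,70): 6 bp
  [70,81): 11 bp
  [81,93): 12 bp
  [93,99): 6 bp
  [99,104): 5 bp
  [104,111): 7 bp
  [111,119): 8 bp
  [119,128): 9 bp
  [128,140): 12 bp
  [140,150): 10 bp
  [150,157): 7 bp
  [157,168): 11 bp
  [168,179): 11 bp
  [179,186): 7 bp
  [186,194): 8 bp
  [194,202): 8 bp
  [202,211): 9 bp
  [211,223): 12 bp
  [223,235): 12 bp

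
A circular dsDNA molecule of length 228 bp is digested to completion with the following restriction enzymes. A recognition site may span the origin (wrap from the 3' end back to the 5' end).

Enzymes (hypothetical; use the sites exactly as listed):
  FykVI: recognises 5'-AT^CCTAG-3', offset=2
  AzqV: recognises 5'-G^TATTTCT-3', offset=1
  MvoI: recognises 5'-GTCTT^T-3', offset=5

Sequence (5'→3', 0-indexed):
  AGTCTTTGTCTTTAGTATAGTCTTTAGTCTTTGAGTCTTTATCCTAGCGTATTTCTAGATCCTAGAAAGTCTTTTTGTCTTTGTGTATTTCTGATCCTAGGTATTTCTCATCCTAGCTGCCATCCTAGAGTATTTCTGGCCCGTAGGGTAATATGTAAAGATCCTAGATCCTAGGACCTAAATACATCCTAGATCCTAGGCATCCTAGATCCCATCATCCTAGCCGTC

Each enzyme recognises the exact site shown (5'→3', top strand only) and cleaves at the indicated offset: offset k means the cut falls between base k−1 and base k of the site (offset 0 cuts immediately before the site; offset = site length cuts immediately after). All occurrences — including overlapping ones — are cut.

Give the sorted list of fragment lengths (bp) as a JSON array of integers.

[3,4,6,6,7,7,7,7,7,8,8,9,10,10,11,12,12,13,15,16,18,32]

Per-enzyme occurrences:
  FykVI ATCCTAG/2: at [40, 58, 93, 109, 121, 160, 167, 185, 192, 201, 216] ⇒ [42, 60, 95, 111, 123, 162, 169, 187, 194, 203, 218]
  AzqV GTATTTCT/1: at [48, 84, 100, 129] ⇒ [49, 85, 101, 130]
  MvoI GTCTTT/5: at [1, 7, 19, 26, 34, 68, 76] ⇒ [6, 12, 24, 31, 39, 73, 81]

All cut coordinates (distinct, sorted): [6, 12, 24, 31, 39, 42, 49, 60, 73, 81, 85, 95, 101, 111, 123, 130, 162, 169, 187, 194, 203, 218]

Fragment lengths:
  6→12: 6 bp
  12→24: 12 bp
  24→31: 7 bp
  31→39: 8 bp
  39→42: 3 bp
  42→49: 7 bp
  49→60: 11 bp
  60→73: 13 bp
  73→81: 8 bp
  81→85: 4 bp
  85→95: 10 bp
  95→101: 6 bp
  101→111: 10 bp
  111→123: 12 bp
  123→130: 7 bp
  130→162: 32 bp
  162→169: 7 bp
  169→187: 18 bp
  187→194: 7 bp
  194→203: 9 bp
  203→218: 15 bp
  218→6 (wrap): 228-218+6 = 16 bp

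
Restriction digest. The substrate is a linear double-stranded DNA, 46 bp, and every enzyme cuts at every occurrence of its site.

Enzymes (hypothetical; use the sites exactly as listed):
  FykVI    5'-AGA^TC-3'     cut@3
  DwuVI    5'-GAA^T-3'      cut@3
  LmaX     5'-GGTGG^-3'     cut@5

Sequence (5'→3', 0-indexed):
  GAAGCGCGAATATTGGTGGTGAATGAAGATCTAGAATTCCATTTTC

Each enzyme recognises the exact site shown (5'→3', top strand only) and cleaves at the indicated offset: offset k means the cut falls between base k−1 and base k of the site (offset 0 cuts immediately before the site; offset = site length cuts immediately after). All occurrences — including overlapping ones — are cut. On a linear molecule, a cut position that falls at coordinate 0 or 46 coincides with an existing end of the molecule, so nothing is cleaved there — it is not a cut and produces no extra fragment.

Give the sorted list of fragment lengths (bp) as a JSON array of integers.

[4,6,7,9,10,10]

Scan for sites:
  FykVI AGATC/3: at [26] ⇒ [29]
  DwuVI GAAT/3: at [7, 20, 33] ⇒ [10, 23, 36]
  LmaX GGTGG/5: at [14] ⇒ [19]

Pooled cuts: [10, 19, 23, 29, 36]

Fragments:
  [0,10): 10 bp
  [10,19): 9 bp
  [19,23): 4 bp
  [23,29): 6 bp
  [29,36): 7 bp
  [36,46): 10 bp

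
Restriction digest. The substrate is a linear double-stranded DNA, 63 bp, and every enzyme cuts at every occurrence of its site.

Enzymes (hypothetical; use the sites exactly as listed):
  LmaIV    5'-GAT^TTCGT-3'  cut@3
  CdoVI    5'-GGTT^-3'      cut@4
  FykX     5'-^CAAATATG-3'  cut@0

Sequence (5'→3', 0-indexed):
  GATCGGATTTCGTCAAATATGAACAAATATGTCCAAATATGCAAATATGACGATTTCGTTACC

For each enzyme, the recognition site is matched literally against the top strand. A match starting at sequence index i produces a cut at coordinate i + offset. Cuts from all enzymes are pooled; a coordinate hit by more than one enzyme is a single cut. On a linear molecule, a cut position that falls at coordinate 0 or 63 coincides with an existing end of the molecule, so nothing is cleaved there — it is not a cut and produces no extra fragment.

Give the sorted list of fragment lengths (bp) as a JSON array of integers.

Site scan:
  LmaIV (GATTTCGT, off=3): starts [5, 51] → cuts [8, 54]
  CdoVI (GGTT, off=4): no sites
  FykX (CAAATATG, off=0): starts [13, 23, 33, 41] → cuts [13, 23, 33, 41]

All cut coordinates (distinct, sorted): [8, 13, 23, 33, 41, 54]

Fragments:
  [0,8): 8 bp
  [8,13): 5 bp
  [13,23): 10 bp
  [23,33): 10 bp
  [33,41): 8 bp
  [41,54): 13 bp
  [54,63): 9 bp

[5,8,8,9,10,10,13]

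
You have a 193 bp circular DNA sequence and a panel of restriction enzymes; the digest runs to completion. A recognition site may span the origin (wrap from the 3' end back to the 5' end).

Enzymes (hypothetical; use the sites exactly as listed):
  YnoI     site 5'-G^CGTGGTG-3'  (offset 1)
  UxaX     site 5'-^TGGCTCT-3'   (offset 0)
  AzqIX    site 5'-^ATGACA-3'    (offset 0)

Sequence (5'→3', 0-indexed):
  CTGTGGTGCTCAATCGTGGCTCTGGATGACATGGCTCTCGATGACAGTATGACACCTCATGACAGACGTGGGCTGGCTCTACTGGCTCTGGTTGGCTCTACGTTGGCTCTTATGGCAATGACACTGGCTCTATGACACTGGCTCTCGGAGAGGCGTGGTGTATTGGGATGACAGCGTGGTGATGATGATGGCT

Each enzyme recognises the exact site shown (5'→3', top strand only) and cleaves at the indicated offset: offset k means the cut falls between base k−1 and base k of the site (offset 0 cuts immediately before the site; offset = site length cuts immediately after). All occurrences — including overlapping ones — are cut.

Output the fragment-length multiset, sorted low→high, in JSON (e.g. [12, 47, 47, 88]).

[6,7,7,7,7,8,9,9,9,10,10,11,14,14,14,15,15,21]

Site scan:
  YnoI (GCGTGGTG, off=1): starts [152, 173] → cuts [153, 174]
  UxaX (TGGCTCT, off=0): starts [16, 31, 73, 82, 92, 103, 124, 138, 188] → cuts [16, 31, 73, 82, 92, 103, 124, 138, 188]
  AzqIX (ATGACA, off=0): starts [25, 40, 48, 58, 117, 131, 167] → cuts [25, 40, 48, 58, 117, 131, 167]

Pooled cuts: [16, 25, 31, 40, 48, 58, 73, 82, 92, 103, 117, 124, 131, 138, 153, 167, 174, 188]

Fragments:
  16→25: 9 bp
  25→31: 6 bp
  31→40: 9 bp
  40→48: 8 bp
  48→58: 10 bp
  58→73: 15 bp
  73→82: 9 bp
  82→92: 10 bp
  92→103: 11 bp
  103→117: 14 bp
  117→124: 7 bp
  124→131: 7 bp
  131→138: 7 bp
  138→153: 15 bp
  153→167: 14 bp
  167→174: 7 bp
  174→188: 14 bp
  188→16 (wrap): 193-188+16 = 21 bp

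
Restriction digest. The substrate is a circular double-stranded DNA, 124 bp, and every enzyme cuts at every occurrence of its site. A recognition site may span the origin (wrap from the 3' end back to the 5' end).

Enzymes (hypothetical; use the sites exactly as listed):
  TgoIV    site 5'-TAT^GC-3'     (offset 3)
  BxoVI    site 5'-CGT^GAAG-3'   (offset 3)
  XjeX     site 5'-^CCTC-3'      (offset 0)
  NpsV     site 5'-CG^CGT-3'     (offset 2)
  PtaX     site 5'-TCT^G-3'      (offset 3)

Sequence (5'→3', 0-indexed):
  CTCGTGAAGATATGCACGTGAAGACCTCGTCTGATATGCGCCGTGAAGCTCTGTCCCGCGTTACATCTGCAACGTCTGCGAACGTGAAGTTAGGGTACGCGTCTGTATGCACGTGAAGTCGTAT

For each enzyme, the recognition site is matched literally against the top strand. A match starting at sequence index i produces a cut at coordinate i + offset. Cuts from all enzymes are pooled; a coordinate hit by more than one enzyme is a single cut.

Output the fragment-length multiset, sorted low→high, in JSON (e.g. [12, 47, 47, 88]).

Per-enzyme occurrences:
  TgoIV (TATGC, off=3): starts [10, 34, 105] → cuts [13, 37, 108]
  BxoVI (CGTGAAG, off=3): starts [2, 16, 41, 82, 111] → cuts [5, 19, 44, 85, 114]
  XjeX (CCTC, off=0): starts [24] → cuts [24]
  NpsV (CGCGT, off=2): starts [56, 97] → cuts [58, 99]
  PtaX (TCTG, off=3): starts [29, 49, 65, 74, 101] → cuts [32, 52, 68, 77, 104]

Pooled cuts: [5, 13, 19, 24, 32, 37, 44, 52, 58, 68, 77, 85, 99, 104, 108, 114]

Fragments:
  5→13: 8 bp
  13→19: 6 bp
  19→24: 5 bp
  24→32: 8 bp
  32→37: 5 bp
  37→44: 7 bp
  44→52: 8 bp
  52→58: 6 bp
  58→68: 10 bp
  68→77: 9 bp
  77→85: 8 bp
  85→99: 14 bp
  99→104: 5 bp
  104→108: 4 bp
  108→114: 6 bp
  114→5 (wrap): 124-114+5 = 15 bp

[4,5,5,5,6,6,6,7,8,8,8,8,9,10,14,15]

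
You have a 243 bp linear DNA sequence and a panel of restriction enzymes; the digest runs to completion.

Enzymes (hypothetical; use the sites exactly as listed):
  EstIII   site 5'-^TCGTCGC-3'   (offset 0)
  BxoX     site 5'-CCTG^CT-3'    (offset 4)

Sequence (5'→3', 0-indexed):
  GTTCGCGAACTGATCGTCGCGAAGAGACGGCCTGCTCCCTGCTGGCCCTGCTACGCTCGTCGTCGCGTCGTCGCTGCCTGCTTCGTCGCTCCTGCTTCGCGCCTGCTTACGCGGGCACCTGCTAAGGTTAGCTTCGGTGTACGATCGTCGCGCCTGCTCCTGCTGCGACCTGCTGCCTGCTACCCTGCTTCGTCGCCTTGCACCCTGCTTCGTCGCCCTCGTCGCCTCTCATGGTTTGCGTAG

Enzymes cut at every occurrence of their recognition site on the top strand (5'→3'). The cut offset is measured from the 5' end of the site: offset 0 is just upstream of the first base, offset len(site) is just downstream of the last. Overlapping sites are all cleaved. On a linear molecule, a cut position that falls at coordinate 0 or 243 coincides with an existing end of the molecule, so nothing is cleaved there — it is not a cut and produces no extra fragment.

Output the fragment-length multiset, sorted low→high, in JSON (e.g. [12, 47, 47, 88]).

Per-enzyme occurrences:
  EstIII (TCGTCGC, off=0): starts [13, 59, 67, 82, 144, 189, 209, 218] → cuts [13, 59, 67, 82, 144, 189, 209, 218]
  BxoX (CCTGCT, off=4): starts [30, 37, 46, 76, 90, 101, 117, 152, 158, 168, 175, 183, 203] → cuts [34, 41, 50, 80, 94, 105, 121, 156, 162, 172, 179, 187, 207]

All cut coordinates (distinct, sorted): [13, 34, 41, 50, 59, 67, 80, 82, 94, 105, 121, 144, 156, 162, 172, 179, 187, 189, 207, 209, 218]

Fragments:
  [0,13): 13 bp
  [13,34): 21 bp
  [34,41): 7 bp
  [41,50): 9 bp
  [50,59): 9 bp
  [59,67): 8 bp
  [67,80): 13 bp
  [80,82): 2 bp
  [82,94): 12 bp
  [94,105): 11 bp
  [105,121): 16 bp
  [121,144): 23 bp
  [144,156): 12 bp
  [156,162): 6 bp
  [162,172): 10 bp
  [172,179): 7 bp
  [179,187): 8 bp
  [187,189): 2 bp
  [189,207): 18 bp
  [207,209): 2 bp
  [209,218): 9 bp
  [218,243): 25 bp

[2,2,2,6,7,7,8,8,9,9,9,10,11,12,12,13,13,16,18,21,23,25]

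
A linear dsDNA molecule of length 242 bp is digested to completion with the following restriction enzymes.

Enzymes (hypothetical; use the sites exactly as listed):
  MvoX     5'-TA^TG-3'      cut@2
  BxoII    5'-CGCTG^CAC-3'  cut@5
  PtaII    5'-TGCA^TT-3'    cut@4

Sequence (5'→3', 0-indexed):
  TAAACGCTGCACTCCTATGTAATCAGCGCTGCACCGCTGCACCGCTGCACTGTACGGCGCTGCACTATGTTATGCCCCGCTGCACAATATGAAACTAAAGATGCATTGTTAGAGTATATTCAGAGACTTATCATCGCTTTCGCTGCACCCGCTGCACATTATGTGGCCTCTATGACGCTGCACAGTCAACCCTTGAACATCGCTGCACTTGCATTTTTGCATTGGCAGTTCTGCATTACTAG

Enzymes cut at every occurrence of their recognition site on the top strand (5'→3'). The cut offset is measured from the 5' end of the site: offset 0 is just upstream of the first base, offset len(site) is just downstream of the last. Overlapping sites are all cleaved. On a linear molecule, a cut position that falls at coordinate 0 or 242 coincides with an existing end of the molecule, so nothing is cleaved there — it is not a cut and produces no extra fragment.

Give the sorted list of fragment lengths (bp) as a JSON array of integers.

Site scan:
  MvoX (TATG, off=2): starts [15, 65, 70, 87, 159, 170] → cuts [17, 67, 72, 89, 161, 172]
  BxoII (CGCTGCAC, off=5): starts [4, 26, 34, 42, 57, 77, 140, 149, 175, 200] → cuts [9, 31, 39, 47, 62, 82, 145, 154, 180, 205]
  PtaII (TGCATT, off=4): starts [101, 209, 217, 231] → cuts [105, 213, 221, 235]

Pooled cuts: [9, 17, 31, 39, 47, 62, 67, 72, 82, 89, 105, 145, 154, 161, 172, 180, 205, 213, 221, 235]

Fragments:
  [0,9): 9 bp
  [9,17): 8 bp
  [17,31): 14 bp
  [31,39): 8 bp
  [39,47): 8 bp
  [47,62): 15 bp
  [62,67): 5 bp
  [67,72): 5 bp
  [72,82): 10 bp
  [82,89): 7 bp
  [89,105): 16 bp
  [105,145): 40 bp
  [145,154): 9 bp
  [154,161): 7 bp
  [161,172): 11 bp
  [172,180): 8 bp
  [180,205): 25 bp
  [205,213): 8 bp
  [213,221): 8 bp
  [221,235): 14 bp
  [235,242): 7 bp

[5,5,7,7,7,8,8,8,8,8,8,9,9,10,11,14,14,15,16,25,40]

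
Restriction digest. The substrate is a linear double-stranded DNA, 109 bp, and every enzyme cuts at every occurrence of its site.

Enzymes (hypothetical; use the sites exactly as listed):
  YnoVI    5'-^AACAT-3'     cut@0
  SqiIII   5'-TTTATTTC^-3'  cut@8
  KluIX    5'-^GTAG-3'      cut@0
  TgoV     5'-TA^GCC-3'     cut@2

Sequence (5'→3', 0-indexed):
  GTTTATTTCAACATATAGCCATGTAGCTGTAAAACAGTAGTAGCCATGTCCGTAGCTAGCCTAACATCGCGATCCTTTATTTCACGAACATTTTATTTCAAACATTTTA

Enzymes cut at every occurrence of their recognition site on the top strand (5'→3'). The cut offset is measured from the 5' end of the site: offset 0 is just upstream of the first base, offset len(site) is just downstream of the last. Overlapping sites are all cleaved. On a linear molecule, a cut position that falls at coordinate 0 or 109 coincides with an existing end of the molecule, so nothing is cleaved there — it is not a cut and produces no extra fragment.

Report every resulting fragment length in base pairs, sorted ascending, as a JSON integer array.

[1,3,3,3,4,5,7,8,9,9,9,13,14,21]

Scan for sites:
  YnoVI (AACAT, off=0): starts [9, 62, 86, 100] → cuts [9, 62, 86, 100]
  SqiIII (TTTATTTC, off=8): starts [1, 75, 91] → cuts [9, 83, 99]
  KluIX (GTAG, off=0): starts [22, 36, 39, 51] → cuts [22, 36, 39, 51]
  TgoV (TAGCC, off=2): starts [15, 40, 56] → cuts [17, 42, 58]

Pooled cuts: [9, 17, 22, 36, 39, 42, 51, 58, 62, 83, 86, 99, 100]

Fragments:
  [0,9): 9 bp
  [9,17): 8 bp
  [17,22): 5 bp
  [22,36): 14 bp
  [36,39): 3 bp
  [39,42): 3 bp
  [42,51): 9 bp
  [51,58): 7 bp
  [58,62): 4 bp
  [62,83): 21 bp
  [83,86): 3 bp
  [86,99): 13 bp
  [99,100): 1 bp
  [100,109): 9 bp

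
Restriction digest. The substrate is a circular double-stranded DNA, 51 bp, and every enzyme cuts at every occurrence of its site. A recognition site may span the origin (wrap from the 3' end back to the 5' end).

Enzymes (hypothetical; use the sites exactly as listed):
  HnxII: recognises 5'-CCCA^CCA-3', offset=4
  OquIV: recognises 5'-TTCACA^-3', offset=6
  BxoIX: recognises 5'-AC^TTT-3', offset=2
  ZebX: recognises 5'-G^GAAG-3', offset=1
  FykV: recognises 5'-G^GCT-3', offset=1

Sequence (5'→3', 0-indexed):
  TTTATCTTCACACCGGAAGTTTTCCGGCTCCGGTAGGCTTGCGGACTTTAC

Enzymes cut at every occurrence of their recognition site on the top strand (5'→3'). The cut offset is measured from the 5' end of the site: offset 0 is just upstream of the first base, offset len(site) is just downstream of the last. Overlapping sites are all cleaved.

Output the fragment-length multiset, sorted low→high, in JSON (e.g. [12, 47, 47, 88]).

Site scan:
  HnxII (CCCACCA, off=4): no sites
  OquIV (TTCACA, off=6): starts [6] → cuts [12]
  BxoIX (ACTTT, off=2): starts [44, 49] → cuts [0, 46]
  ZebX (GGAAG, off=1): starts [14] → cuts [15]
  FykV (GGCT, off=1): starts [25, 35] → cuts [26, 36]

Pooled cuts: [0, 12, 15, 26, 36, 46]

Fragment lengths:
  0→12: 12 bp
  12→15: 3 bp
  15→26: 11 bp
  26→36: 10 bp
  36→46: 10 bp
  46→0 (wrap): 51-46+0 = 5 bp

[3,5,10,10,11,12]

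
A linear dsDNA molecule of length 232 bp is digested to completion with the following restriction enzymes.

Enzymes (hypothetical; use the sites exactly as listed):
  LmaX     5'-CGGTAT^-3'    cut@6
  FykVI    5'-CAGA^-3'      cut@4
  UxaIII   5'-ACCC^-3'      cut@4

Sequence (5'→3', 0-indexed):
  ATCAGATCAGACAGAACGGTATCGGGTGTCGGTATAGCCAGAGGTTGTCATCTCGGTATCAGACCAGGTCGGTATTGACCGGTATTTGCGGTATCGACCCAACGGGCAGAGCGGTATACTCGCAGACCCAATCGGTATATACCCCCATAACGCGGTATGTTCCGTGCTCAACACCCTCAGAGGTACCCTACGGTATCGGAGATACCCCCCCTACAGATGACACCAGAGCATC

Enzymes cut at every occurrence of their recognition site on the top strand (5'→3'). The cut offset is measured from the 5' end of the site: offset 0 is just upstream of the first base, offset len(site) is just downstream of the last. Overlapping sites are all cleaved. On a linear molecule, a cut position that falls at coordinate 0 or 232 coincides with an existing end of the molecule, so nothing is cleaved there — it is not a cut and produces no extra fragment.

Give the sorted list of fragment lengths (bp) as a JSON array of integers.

[3,4,4,5,5,5,6,6,6,7,7,7,7,8,9,9,9,10,10,10,10,11,12,13,14,17,18]

Site scan:
  LmaX CGGTAT/6: at [16, 29, 53, 69, 79, 88, 111, 132, 152, 190] ⇒ [22, 35, 59, 75, 85, 94, 117, 138, 158, 196]
  FykVI CAGA/4: at [2, 7, 11, 38, 59, 106, 122, 177, 213, 223] ⇒ [6, 11, 15, 42, 63, 110, 126, 181, 217, 227]
  UxaIII ACCC/4: at [96, 125, 140, 172, 184, 203] ⇒ [100, 129, 144, 176, 188, 207]

Pooled cuts: [6, 11, 15, 22, 35, 42, 59, 63, 75, 85, 94, 100, 110, 117, 126, 129, 138, 144, 158, 176, 181, 188, 196, 207, 217, 227]

Fragments:
  [0,6): 6 bp
  [6,11): 5 bp
  [11,15): 4 bp
  [15,22): 7 bp
  [22,35): 13 bp
  [35,42): 7 bp
  [42,59): 17 bp
  [59,63): 4 bp
  [63,75): 12 bp
  [75,85): 10 bp
  [85,94): 9 bp
  [94,100): 6 bp
  [100,110): 10 bp
  [110,117): 7 bp
  [117,126): 9 bp
  [126,129): 3 bp
  [129,138): 9 bp
  [138,144): 6 bp
  [144,158): 14 bp
  [158,176): 18 bp
  [176,181): 5 bp
  [181,188): 7 bp
  [188,196): 8 bp
  [196,207): 11 bp
  [207,217): 10 bp
  [217,227): 10 bp
  [227,232): 5 bp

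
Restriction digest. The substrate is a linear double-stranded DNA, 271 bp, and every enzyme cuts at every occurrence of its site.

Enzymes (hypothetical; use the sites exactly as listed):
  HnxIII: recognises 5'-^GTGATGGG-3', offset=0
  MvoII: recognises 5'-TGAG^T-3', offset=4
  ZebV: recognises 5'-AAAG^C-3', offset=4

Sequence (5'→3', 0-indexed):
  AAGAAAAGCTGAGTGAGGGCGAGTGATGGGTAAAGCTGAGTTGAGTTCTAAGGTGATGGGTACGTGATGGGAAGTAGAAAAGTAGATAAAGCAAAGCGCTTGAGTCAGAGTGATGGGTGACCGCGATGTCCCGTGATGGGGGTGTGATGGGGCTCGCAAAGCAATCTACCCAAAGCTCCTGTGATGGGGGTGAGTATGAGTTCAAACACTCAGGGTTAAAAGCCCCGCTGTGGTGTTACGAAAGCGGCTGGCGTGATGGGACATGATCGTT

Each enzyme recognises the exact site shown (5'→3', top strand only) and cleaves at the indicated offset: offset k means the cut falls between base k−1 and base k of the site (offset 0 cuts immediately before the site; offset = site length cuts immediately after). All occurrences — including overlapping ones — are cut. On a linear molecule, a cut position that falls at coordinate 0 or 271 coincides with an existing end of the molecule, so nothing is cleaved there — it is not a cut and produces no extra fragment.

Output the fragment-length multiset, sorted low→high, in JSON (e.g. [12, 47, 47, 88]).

[5,5,5,5,5,5,6,7,8,8,8,9,11,11,13,14,14,18,19,22,22,23,28]

Site scan:
  HnxIII (GTGATGGG, off=0): starts [22, 52, 63, 109, 132, 143, 180, 252] → cuts [22, 52, 63, 109, 132, 143, 180, 252]
  MvoII (TGAGT, off=4): starts [9, 36, 41, 100, 190, 196] → cuts [13, 40, 45, 104, 194, 200]
  ZebV (AAAGC, off=4): starts [4, 31, 87, 92, 157, 171, 218, 240] → cuts [8, 35, 91, 96, 161, 175, 222, 244]

Pooled cuts: [8, 13, 22, 35, 40, 45, 52, 63, 91, 96, 104, 109, 132, 143, 161, 175, 180, 194, 200, 222, 244, 252]

Fragments:
  [0,8): 8 bp
  [8,13): 5 bp
  [13,22): 9 bp
  [22,35): 13 bp
  [35,40): 5 bp
  [40,45): 5 bp
  [45,52): 7 bp
  [52,63): 11 bp
  [63,91): 28 bp
  [91,96): 5 bp
  [96,104): 8 bp
  [104,109): 5 bp
  [109,132): 23 bp
  [132,143): 11 bp
  [143,161): 18 bp
  [161,175): 14 bp
  [175,180): 5 bp
  [180,194): 14 bp
  [194,200): 6 bp
  [200,222): 22 bp
  [222,244): 22 bp
  [244,252): 8 bp
  [252,271): 19 bp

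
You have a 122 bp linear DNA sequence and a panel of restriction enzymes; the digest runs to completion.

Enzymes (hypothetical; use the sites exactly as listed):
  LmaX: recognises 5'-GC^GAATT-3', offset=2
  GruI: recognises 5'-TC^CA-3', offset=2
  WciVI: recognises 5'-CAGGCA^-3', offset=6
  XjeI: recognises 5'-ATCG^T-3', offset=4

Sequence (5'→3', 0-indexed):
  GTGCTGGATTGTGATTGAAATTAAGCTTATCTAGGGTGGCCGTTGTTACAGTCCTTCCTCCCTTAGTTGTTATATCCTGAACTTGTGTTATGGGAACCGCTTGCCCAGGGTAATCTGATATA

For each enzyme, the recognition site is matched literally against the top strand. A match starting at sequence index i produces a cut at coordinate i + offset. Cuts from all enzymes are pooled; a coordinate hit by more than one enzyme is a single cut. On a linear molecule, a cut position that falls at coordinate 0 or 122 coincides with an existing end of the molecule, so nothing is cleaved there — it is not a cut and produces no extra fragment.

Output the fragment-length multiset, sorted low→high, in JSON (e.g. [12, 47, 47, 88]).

[122]

Per-enzyme occurrences:
  LmaX (GCGAATT, off=2): no sites
  GruI (TCCA, off=2): no sites
  WciVI (CAGGCA, off=6): no sites
  XjeI (ATCGT, off=4): no sites

All cut coordinates (distinct, sorted): ∅

Fragment lengths:
  no cuts → one linear fragment of 122 bp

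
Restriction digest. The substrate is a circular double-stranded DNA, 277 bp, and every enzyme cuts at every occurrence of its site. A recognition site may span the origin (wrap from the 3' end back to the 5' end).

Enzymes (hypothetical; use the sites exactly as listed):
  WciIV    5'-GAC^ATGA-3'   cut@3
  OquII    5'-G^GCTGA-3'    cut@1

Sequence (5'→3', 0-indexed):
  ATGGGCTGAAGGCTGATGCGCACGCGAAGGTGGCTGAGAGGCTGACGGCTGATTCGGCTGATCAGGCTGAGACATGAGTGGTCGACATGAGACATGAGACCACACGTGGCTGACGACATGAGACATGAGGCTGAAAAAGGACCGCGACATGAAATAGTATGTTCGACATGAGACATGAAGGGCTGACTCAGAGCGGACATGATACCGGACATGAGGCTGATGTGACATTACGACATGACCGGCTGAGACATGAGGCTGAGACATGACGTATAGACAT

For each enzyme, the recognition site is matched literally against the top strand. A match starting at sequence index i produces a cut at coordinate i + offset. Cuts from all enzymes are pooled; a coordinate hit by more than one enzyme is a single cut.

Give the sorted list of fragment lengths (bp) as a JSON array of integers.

Per-enzyme occurrences:
  WciIV GACATGA/3: at [70, 83, 90, 114, 121, 145, 164, 171, 195, 207, 231, 246, 259] ⇒ [73, 86, 93, 117, 124, 148, 167, 174, 198, 210, 234, 249, 262]
  OquII GGCTGA/1: at [3, 10, 31, 39, 46, 55, 64, 107, 128, 180, 214, 240, 253] ⇒ [4, 11, 32, 40, 47, 56, 65, 108, 129, 181, 215, 241, 254]

Pooled cuts: [4, 11, 32, 40, 47, 56, 65, 73, 86, 93, 108, 117, 124, 129, 148, 167, 174, 181, 198, 210, 215, 234, 241, 249, 254, 262]

Fragment lengths:
  4→11: 7 bp
  11→32: 21 bp
  32→40: 8 bp
  40→47: 7 bp
  47→56: 9 bp
  56→65: 9 bp
  65→73: 8 bp
  73→86: 13 bp
  86→93: 7 bp
  93→108: 15 bp
  108→117: 9 bp
  117→124: 7 bp
  124→129: 5 bp
  129→148: 19 bp
  148→167: 19 bp
  167→174: 7 bp
  174→181: 7 bp
  181→198: 17 bp
  198→210: 12 bp
  210→215: 5 bp
  215→234: 19 bp
  234→241: 7 bp
  241→249: 8 bp
  249→254: 5 bp
  254→262: 8 bp
  262→4 (wrap): 277-262+4 = 19 bp

[5,5,5,7,7,7,7,7,7,7,8,8,8,8,9,9,9,12,13,15,17,19,19,19,19,21]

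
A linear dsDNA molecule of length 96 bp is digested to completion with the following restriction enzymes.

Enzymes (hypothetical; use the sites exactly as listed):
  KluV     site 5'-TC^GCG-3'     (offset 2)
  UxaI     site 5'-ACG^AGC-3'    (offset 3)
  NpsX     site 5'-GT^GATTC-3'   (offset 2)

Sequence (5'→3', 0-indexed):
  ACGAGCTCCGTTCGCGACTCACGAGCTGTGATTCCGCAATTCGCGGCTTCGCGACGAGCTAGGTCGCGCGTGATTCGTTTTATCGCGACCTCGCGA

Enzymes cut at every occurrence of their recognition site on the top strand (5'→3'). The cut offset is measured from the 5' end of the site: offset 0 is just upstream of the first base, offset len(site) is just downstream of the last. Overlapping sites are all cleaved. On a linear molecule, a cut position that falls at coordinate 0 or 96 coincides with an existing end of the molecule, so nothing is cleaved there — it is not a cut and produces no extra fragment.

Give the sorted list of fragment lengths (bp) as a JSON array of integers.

Per-enzyme occurrences:
  KluV (TCGCG, off=2): starts [11, 40, 48, 63, 82, 90] → cuts [13, 42, 50, 65, 84, 92]
  UxaI (ACGAGC, off=3): starts [0, 20, 53] → cuts [3, 23, 56]
  NpsX (GTGATTC, off=2): starts [27, 69] → cuts [29, 71]

Pooled cuts: [3, 13, 23, 29, 42, 50, 56, 65, 71, 84, 92]

Fragments:
  [0,3): 3 bp
  [3,13): 10 bp
  [13,23): 10 bp
  [23,29): 6 bp
  [29,42): 13 bp
  [42,50): 8 bp
  [50,56): 6 bp
  [56,65): 9 bp
  [65,71): 6 bp
  [71,84): 13 bp
  [84,92): 8 bp
  [92,96): 4 bp

[3,4,6,6,6,8,8,9,10,10,13,13]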